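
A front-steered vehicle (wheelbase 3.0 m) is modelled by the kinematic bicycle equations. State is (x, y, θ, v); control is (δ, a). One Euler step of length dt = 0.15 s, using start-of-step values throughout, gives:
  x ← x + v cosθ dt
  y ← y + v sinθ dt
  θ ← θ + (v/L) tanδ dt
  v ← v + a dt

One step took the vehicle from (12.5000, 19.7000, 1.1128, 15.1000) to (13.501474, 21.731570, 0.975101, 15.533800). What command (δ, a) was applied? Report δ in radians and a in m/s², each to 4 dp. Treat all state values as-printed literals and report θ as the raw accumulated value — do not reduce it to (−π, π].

δ = -0.1804, a = 2.8920

a = (v'−v)/dt = (0.433800)/0.15 = 2.8920
Δθ = θ'−θ = -0.137699;  (v·dt/L) = 15.1000·0.15/3.0 = 0.755000
tan δ = Δθ·L/(v·dt) = -0.182383  →  δ = -0.1804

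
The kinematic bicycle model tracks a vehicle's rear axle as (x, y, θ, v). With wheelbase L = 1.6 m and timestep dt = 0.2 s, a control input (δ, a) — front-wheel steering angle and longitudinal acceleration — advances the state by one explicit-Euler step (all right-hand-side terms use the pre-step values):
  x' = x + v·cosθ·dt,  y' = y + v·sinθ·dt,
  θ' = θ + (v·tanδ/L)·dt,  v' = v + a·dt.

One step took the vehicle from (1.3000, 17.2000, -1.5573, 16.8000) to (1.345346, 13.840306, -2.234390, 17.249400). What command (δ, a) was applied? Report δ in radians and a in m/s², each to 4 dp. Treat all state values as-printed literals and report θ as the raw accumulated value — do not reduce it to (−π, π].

a = (v'−v)/dt = (0.449400)/0.2 = 2.2470
Δθ = θ'−θ = -0.677090;  (v·dt/L) = 16.8000·0.2/1.6 = 2.100000
tan δ = Δθ·L/(v·dt) = -0.322424  →  δ = -0.3119

δ = -0.3119, a = 2.2470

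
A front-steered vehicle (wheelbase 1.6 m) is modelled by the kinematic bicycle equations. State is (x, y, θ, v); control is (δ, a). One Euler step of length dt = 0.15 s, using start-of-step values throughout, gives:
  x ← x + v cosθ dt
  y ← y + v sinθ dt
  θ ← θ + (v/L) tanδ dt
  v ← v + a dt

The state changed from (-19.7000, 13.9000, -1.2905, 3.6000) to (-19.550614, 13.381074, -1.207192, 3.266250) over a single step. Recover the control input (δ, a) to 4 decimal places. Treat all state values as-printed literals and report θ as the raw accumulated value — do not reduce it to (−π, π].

a = (v'−v)/dt = (-0.333750)/0.15 = -2.2250
Δθ = θ'−θ = 0.083308;  (v·dt/L) = 3.6000·0.15/1.6 = 0.337500
tan δ = Δθ·L/(v·dt) = 0.246839  →  δ = 0.2420

δ = 0.2420, a = -2.2250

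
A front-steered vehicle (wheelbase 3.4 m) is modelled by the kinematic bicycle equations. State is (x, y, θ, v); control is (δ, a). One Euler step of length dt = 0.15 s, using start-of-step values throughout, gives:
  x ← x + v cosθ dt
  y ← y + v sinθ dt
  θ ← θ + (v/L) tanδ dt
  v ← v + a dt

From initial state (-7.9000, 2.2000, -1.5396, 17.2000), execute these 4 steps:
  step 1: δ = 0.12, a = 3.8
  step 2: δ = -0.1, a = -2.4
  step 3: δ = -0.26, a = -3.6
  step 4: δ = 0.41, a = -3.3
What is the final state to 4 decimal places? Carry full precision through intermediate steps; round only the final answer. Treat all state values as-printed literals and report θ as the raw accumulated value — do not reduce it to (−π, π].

(-7.7822, -8.1312, -1.4076, 16.3750)

after step 1 (δ=0.12, a=3.8): (-7.819527, -0.378745, -1.448102, 17.770000)
after step 2 (δ=-0.1, a=-2.4): (-7.493304, -3.024207, -1.526761, 17.410000)
after step 3 (δ=-0.26, a=-3.6): (-7.378342, -5.633175, -1.731089, 16.870000)
after step 4 (δ=0.41, a=-3.3): (-7.782228, -8.131236, -1.407608, 16.375000)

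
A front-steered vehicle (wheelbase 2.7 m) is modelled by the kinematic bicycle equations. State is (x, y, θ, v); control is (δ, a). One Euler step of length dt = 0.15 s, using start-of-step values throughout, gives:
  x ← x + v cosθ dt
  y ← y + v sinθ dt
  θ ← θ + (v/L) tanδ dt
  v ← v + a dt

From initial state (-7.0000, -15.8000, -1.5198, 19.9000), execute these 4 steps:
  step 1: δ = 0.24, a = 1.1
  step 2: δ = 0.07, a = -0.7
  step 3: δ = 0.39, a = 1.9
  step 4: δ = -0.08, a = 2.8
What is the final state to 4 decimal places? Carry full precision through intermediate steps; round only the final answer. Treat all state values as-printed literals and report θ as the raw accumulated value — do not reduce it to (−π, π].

after step 1 (δ=0.24, a=1.1): (-6.847842, -18.781119, -1.249252, 20.065000)
after step 2 (δ=0.07, a=-0.7): (-5.896665, -21.636615, -1.171094, 19.960000)
after step 3 (δ=0.39, a=1.9): (-4.731566, -24.394619, -0.715280, 20.245000)
after step 4 (δ=-0.08, a=2.8): (-2.439094, -26.386206, -0.805450, 20.665000)

(-2.4391, -26.3862, -0.8054, 20.6650)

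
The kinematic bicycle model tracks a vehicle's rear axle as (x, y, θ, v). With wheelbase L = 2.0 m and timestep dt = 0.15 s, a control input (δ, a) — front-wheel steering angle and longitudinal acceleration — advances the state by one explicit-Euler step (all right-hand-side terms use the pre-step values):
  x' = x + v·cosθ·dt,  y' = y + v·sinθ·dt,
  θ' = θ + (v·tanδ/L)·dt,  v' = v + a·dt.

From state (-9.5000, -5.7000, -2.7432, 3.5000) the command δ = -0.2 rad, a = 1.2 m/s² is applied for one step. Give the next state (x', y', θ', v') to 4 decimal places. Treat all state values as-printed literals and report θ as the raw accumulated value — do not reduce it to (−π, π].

x' = -9.5000 + 3.5000·cos(-2.7432)·0.15 = -9.9839
y' = -5.7000 + 3.5000·sin(-2.7432)·0.15 = -5.9037
θ' = -2.7432 + (3.5000/2.0)·tan(-0.2)·0.15 = -2.7964
v' = 3.5000 + 1.2000·0.15 = 3.6800

(-9.9839, -5.9037, -2.7964, 3.6800)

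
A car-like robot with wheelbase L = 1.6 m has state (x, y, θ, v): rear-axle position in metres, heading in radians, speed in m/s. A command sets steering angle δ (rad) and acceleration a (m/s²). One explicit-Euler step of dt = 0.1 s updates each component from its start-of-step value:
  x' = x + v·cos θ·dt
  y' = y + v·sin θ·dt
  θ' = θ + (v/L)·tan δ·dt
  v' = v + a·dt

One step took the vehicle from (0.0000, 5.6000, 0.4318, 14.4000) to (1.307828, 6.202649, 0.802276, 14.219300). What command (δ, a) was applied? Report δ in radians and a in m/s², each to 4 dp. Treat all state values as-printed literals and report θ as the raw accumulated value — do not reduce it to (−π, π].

δ = 0.3905, a = -1.8070

a = (v'−v)/dt = (-0.180700)/0.1 = -1.8070
Δθ = θ'−θ = 0.370476;  (v·dt/L) = 14.4000·0.1/1.6 = 0.900000
tan δ = Δθ·L/(v·dt) = 0.411640  →  δ = 0.3905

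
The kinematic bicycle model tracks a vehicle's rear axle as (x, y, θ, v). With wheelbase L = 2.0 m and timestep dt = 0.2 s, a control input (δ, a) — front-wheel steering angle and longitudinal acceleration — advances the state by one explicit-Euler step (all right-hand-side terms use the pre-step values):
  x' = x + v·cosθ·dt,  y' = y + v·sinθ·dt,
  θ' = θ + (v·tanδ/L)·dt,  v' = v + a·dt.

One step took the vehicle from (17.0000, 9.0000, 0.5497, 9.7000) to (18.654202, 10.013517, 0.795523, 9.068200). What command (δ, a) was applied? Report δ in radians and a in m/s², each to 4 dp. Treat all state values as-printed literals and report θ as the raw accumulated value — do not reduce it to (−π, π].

a = (v'−v)/dt = (-0.631800)/0.2 = -3.1590
Δθ = θ'−θ = 0.245823;  (v·dt/L) = 9.7000·0.2/2.0 = 0.970000
tan δ = Δθ·L/(v·dt) = 0.253426  →  δ = 0.2482

δ = 0.2482, a = -3.1590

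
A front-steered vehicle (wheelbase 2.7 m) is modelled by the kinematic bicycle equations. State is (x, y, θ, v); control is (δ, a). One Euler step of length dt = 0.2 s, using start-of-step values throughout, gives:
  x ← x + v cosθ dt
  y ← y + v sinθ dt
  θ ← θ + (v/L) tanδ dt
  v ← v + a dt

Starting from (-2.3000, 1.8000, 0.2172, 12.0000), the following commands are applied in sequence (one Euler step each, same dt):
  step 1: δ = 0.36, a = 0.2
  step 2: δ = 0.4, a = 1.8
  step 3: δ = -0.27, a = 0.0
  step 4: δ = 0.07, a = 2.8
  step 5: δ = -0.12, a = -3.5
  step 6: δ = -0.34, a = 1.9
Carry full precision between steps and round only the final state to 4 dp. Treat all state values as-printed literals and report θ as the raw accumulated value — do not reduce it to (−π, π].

after step 1 (δ=0.36, a=0.2): (0.043611, 2.317191, 0.551780, 12.040000)
after step 2 (δ=0.4, a=1.8): (2.094246, 3.579475, 0.928849, 12.400000)
after step 3 (δ=-0.27, a=0.0): (3.579161, 5.565785, 0.674642, 12.400000)
after step 4 (δ=0.07, a=2.8): (5.515870, 7.114836, 0.739043, 12.960000)
after step 5 (δ=-0.12, a=-3.5): (7.431651, 8.860758, 0.623287, 12.260000)
after step 6 (δ=-0.34, a=1.9): (9.422587, 10.292009, 0.302042, 12.640000)

(9.4226, 10.2920, 0.3020, 12.6400)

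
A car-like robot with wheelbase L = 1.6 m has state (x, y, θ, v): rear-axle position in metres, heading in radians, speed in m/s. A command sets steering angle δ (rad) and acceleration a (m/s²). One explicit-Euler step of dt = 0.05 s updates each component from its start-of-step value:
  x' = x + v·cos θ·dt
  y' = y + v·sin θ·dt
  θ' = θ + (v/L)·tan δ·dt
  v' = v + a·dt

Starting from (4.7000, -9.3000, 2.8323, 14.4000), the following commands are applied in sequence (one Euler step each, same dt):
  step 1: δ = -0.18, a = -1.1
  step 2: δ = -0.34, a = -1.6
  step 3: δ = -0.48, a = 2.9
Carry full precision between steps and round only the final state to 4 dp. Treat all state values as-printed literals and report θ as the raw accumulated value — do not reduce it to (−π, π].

after step 1 (δ=-0.18, a=-1.1): (4.014165, -9.080843, 2.750414, 14.345000)
after step 2 (δ=-0.34, a=-1.6): (3.351096, -8.807371, 2.591840, 14.265000)
after step 3 (δ=-0.48, a=2.9): (2.742940, -8.434715, 2.359762, 14.410000)

(2.7429, -8.4347, 2.3598, 14.4100)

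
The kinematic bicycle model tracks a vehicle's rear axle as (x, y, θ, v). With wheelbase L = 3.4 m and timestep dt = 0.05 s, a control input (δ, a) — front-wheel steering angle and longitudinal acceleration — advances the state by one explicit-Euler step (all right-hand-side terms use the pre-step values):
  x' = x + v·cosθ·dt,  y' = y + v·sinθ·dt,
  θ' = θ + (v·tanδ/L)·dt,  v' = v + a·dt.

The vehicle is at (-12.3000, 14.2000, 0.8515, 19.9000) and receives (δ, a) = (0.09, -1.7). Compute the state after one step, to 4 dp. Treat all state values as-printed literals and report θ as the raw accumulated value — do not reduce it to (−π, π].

x' = -12.3000 + 19.9000·cos(0.8515)·0.05 = -11.6444
y' = 14.2000 + 19.9000·sin(0.8515)·0.05 = 14.9485
θ' = 0.8515 + (19.9000/3.4)·tan(0.09)·0.05 = 0.8779
v' = 19.9000 − 1.7000·0.05 = 19.8150

(-11.6444, 14.9485, 0.8779, 19.8150)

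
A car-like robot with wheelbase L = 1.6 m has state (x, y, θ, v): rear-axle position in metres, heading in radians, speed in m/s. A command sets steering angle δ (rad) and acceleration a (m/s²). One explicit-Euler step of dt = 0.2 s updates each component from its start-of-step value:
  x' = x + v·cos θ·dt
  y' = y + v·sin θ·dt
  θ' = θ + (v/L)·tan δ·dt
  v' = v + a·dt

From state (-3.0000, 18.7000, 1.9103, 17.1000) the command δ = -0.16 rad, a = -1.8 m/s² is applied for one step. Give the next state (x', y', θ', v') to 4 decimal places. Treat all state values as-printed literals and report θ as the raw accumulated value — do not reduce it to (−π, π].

x' = -3.0000 + 17.1000·cos(1.9103)·0.2 = -4.1389
y' = 18.7000 + 17.1000·sin(1.9103)·0.2 = 21.9248
θ' = 1.9103 + (17.1000/1.6)·tan(-0.16)·0.2 = 1.5654
v' = 17.1000 − 1.8000·0.2 = 16.7400

(-4.1389, 21.9248, 1.5654, 16.7400)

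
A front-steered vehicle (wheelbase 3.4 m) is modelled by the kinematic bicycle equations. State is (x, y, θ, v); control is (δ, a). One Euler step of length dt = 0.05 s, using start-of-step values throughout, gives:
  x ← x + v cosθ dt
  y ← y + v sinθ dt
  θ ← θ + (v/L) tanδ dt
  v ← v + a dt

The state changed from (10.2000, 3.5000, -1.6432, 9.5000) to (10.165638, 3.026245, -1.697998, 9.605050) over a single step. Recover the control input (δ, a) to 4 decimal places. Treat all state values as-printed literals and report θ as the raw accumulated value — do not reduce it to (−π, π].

δ = -0.3738, a = 2.1010

a = (v'−v)/dt = (0.105050)/0.05 = 2.1010
Δθ = θ'−θ = -0.054798;  (v·dt/L) = 9.5000·0.05/3.4 = 0.139706
tan δ = Δθ·L/(v·dt) = -0.392238  →  δ = -0.3738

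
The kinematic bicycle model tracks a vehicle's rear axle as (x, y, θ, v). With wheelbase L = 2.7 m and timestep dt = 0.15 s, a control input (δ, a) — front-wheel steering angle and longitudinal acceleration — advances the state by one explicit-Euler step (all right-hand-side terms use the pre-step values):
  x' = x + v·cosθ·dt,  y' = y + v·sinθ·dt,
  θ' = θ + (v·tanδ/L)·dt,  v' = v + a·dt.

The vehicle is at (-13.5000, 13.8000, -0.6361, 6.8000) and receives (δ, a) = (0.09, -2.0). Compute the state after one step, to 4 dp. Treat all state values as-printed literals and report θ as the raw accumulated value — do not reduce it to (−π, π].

x' = -13.5000 + 6.8000·cos(-0.6361)·0.15 = -12.6795
y' = 13.8000 + 6.8000·sin(-0.6361)·0.15 = 13.1941
θ' = -0.6361 + (6.8000/2.7)·tan(0.09)·0.15 = -0.6020
v' = 6.8000 − 2.0000·0.15 = 6.5000

(-12.6795, 13.1941, -0.6020, 6.5000)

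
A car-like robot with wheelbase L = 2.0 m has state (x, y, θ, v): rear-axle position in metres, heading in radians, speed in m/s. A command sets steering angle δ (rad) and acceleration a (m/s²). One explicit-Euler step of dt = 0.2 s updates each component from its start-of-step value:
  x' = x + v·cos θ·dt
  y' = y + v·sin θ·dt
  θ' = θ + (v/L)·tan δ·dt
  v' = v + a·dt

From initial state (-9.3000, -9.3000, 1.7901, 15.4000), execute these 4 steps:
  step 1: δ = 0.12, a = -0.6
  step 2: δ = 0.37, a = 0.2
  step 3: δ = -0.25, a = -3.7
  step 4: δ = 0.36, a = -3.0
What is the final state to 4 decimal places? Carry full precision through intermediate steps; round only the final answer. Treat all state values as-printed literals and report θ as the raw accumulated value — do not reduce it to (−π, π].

(-15.4106, 0.5725, 2.7261, 13.9800)

after step 1 (δ=0.12, a=-0.6): (-9.970054, -6.293769, 1.975792, 15.280000)
after step 2 (δ=0.37, a=0.2): (-11.174164, -3.484987, 2.568447, 15.320000)
after step 3 (δ=-0.25, a=-3.7): (-13.748535, -1.823448, 2.177263, 14.580000)
after step 4 (δ=0.36, a=-3.0): (-15.410561, 0.572533, 2.726059, 13.980000)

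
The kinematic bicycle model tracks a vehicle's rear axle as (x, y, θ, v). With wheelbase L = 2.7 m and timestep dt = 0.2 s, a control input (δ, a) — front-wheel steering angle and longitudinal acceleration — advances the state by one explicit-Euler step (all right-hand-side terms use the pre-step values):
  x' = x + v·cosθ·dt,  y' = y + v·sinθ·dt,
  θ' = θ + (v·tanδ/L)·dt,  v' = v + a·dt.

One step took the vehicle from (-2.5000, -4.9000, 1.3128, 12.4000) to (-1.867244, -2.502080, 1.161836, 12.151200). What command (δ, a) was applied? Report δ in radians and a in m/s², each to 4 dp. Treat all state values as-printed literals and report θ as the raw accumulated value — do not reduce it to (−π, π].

a = (v'−v)/dt = (-0.248800)/0.2 = -1.2440
Δθ = θ'−θ = -0.150964;  (v·dt/L) = 12.4000·0.2/2.7 = 0.918519
tan δ = Δθ·L/(v·dt) = -0.164356  →  δ = -0.1629

δ = -0.1629, a = -1.2440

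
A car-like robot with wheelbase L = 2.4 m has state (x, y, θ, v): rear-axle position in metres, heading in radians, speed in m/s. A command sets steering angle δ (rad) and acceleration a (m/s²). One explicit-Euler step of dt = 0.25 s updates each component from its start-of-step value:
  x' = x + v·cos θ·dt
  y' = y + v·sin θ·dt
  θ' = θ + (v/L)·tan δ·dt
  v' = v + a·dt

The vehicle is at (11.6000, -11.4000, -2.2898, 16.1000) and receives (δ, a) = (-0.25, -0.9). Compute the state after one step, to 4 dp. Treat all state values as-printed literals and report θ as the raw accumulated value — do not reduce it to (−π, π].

x' = 11.6000 + 16.1000·cos(-2.2898)·0.25 = 8.9490
y' = -11.4000 + 16.1000·sin(-2.2898)·0.25 = -14.4287
θ' = -2.2898 + (16.1000/2.4)·tan(-0.25)·0.25 = -2.7180
v' = 16.1000 − 0.9000·0.25 = 15.8750

(8.9490, -14.4287, -2.7180, 15.8750)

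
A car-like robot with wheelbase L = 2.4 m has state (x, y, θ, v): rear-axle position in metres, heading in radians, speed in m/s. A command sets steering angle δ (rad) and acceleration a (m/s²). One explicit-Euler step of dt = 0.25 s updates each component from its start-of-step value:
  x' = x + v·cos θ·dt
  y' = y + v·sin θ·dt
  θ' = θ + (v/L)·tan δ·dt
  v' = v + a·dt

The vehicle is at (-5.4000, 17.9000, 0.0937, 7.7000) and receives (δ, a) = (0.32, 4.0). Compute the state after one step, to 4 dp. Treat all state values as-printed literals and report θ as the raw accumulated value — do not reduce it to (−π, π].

(-3.4834, 18.0801, 0.3595, 8.7000)

x' = -5.4000 + 7.7000·cos(0.0937)·0.25 = -3.4834
y' = 17.9000 + 7.7000·sin(0.0937)·0.25 = 18.0801
θ' = 0.0937 + (7.7000/2.4)·tan(0.32)·0.25 = 0.3595
v' = 7.7000 + 4.0000·0.25 = 8.7000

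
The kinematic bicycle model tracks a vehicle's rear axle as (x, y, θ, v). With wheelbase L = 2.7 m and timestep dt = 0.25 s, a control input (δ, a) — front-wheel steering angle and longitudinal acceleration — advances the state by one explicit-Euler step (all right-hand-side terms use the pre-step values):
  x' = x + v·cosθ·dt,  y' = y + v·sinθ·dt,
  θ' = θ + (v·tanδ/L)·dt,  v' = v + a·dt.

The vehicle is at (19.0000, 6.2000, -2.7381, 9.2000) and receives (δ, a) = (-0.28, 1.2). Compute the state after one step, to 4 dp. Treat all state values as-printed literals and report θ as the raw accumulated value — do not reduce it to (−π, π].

(16.8847, 5.2969, -2.9831, 9.5000)

x' = 19.0000 + 9.2000·cos(-2.7381)·0.25 = 16.8847
y' = 6.2000 + 9.2000·sin(-2.7381)·0.25 = 5.2969
θ' = -2.7381 + (9.2000/2.7)·tan(-0.28)·0.25 = -2.9831
v' = 9.2000 + 1.2000·0.25 = 9.5000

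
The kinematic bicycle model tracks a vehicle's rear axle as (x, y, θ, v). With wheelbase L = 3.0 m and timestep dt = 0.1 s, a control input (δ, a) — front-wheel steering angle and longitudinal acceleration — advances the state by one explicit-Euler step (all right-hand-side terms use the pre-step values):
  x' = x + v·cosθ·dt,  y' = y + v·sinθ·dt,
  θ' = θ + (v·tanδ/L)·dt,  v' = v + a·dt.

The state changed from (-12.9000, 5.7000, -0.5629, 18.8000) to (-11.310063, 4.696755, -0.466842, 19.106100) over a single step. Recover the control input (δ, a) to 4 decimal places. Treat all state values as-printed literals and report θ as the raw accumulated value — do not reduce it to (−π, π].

a = (v'−v)/dt = (0.306100)/0.1 = 3.0610
Δθ = θ'−θ = 0.096058;  (v·dt/L) = 18.8000·0.1/3.0 = 0.626667
tan δ = Δθ·L/(v·dt) = 0.153284  →  δ = 0.1521

δ = 0.1521, a = 3.0610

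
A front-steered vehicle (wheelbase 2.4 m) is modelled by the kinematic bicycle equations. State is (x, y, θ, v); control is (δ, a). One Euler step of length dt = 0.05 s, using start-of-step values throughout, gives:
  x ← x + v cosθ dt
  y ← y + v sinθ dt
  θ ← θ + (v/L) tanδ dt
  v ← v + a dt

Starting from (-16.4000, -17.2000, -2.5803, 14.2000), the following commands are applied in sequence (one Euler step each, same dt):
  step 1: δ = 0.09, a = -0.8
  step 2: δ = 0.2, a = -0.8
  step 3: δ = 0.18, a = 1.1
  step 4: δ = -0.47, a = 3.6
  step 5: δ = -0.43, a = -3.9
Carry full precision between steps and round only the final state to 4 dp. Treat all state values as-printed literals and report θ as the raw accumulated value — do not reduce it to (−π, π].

(-19.3060, -19.2299, -2.7274, 14.1600)

after step 1 (δ=0.09, a=-0.8): (-17.001063, -17.577919, -2.553603, 14.160000)
after step 2 (δ=0.2, a=-0.8): (-17.590160, -17.970640, -2.493803, 14.120000)
after step 3 (δ=0.18, a=1.1): (-18.153138, -18.396658, -2.440274, 14.175000)
after step 4 (δ=-0.47, a=3.6): (-18.694617, -18.853961, -2.590283, 14.355000)
after step 5 (δ=-0.43, a=-3.9): (-19.306025, -19.229921, -2.727439, 14.160000)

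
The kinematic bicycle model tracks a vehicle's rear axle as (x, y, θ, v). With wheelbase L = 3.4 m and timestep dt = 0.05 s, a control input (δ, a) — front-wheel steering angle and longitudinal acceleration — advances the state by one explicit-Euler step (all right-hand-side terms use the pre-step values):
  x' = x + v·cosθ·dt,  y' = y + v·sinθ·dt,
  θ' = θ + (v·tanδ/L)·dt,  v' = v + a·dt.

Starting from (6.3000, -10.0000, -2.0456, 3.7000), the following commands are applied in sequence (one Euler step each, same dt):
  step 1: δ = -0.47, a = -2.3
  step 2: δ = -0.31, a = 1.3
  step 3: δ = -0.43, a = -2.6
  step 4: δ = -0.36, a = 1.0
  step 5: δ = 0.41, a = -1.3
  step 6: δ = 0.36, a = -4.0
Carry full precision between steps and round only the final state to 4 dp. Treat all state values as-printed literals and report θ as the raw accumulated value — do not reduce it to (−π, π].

after step 1 (δ=-0.47, a=-2.3): (6.215425, -10.164536, -2.073239, 3.585000)
after step 2 (δ=-0.31, a=1.3): (6.129104, -10.321632, -2.090127, 3.650000)
after step 3 (δ=-0.43, a=-2.6): (6.038529, -10.480070, -2.114744, 3.520000)
after step 4 (δ=-0.36, a=1.0): (5.947446, -10.630668, -2.134229, 3.570000)
after step 5 (δ=0.41, a=-1.3): (5.852111, -10.781577, -2.111411, 3.505000)
after step 6 (δ=0.36, a=-4.0): (5.761916, -10.931835, -2.092009, 3.305000)

(5.7619, -10.9318, -2.0920, 3.3050)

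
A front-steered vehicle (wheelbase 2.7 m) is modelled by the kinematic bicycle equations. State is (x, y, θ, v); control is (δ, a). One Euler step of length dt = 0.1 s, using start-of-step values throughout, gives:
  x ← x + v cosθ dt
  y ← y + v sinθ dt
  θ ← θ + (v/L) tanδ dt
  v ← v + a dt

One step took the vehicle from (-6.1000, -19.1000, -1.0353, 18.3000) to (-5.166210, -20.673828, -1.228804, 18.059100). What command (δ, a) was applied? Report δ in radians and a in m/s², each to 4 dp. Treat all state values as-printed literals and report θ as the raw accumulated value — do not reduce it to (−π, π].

a = (v'−v)/dt = (-0.240900)/0.1 = -2.4090
Δθ = θ'−θ = -0.193504;  (v·dt/L) = 18.3000·0.1/2.7 = 0.677778
tan δ = Δθ·L/(v·dt) = -0.285498  →  δ = -0.2781

δ = -0.2781, a = -2.4090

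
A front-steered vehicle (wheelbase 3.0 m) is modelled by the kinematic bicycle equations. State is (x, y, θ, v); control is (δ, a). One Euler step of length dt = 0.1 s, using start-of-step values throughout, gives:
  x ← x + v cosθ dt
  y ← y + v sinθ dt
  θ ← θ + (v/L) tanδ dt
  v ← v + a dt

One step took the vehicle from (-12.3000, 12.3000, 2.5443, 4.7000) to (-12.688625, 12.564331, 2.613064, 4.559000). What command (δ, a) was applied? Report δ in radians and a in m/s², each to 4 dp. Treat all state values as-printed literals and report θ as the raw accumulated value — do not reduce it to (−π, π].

δ = 0.4136, a = -1.4100

a = (v'−v)/dt = (-0.141000)/0.1 = -1.4100
Δθ = θ'−θ = 0.068764;  (v·dt/L) = 4.7000·0.1/3.0 = 0.156667
tan δ = Δθ·L/(v·dt) = 0.438919  →  δ = 0.4136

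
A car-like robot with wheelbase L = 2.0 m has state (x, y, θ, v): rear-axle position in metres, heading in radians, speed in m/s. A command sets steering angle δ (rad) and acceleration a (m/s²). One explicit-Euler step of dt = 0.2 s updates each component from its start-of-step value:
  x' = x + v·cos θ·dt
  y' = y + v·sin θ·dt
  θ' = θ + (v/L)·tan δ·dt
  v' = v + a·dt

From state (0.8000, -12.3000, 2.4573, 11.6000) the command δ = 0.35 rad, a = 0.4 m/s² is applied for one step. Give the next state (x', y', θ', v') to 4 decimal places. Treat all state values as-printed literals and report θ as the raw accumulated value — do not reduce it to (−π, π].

x' = 0.8000 + 11.6000·cos(2.4573)·0.2 = -0.9977
y' = -12.3000 + 11.6000·sin(2.4573)·0.2 = -10.8335
θ' = 2.4573 + (11.6000/2.0)·tan(0.35)·0.2 = 2.8807
v' = 11.6000 + 0.4000·0.2 = 11.6800

(-0.9977, -10.8335, 2.8807, 11.6800)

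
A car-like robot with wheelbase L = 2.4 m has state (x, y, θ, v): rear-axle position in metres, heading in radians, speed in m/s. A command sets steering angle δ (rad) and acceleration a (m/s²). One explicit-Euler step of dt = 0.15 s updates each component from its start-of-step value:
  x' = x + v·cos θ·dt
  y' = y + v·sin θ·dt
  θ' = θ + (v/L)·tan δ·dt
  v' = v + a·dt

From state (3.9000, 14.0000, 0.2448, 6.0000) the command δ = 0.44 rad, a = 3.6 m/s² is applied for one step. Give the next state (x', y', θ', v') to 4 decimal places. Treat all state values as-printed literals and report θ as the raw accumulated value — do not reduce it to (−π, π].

x' = 3.9000 + 6.0000·cos(0.2448)·0.15 = 4.7732
y' = 14.0000 + 6.0000·sin(0.2448)·0.15 = 14.2181
θ' = 0.2448 + (6.0000/2.4)·tan(0.44)·0.15 = 0.4213
v' = 6.0000 + 3.6000·0.15 = 6.5400

(4.7732, 14.2181, 0.4213, 6.5400)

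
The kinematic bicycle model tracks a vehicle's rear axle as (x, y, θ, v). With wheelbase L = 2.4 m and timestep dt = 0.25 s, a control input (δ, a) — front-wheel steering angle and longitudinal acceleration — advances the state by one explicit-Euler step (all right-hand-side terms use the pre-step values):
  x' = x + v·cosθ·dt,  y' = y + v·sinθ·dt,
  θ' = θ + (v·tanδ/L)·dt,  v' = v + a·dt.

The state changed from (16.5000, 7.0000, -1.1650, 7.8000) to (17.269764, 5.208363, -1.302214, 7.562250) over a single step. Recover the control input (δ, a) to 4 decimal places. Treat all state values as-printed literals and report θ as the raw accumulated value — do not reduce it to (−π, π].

a = (v'−v)/dt = (-0.237750)/0.25 = -0.9510
Δθ = θ'−θ = -0.137214;  (v·dt/L) = 7.8000·0.25/2.4 = 0.812500
tan δ = Δθ·L/(v·dt) = -0.168879  →  δ = -0.1673

δ = -0.1673, a = -0.9510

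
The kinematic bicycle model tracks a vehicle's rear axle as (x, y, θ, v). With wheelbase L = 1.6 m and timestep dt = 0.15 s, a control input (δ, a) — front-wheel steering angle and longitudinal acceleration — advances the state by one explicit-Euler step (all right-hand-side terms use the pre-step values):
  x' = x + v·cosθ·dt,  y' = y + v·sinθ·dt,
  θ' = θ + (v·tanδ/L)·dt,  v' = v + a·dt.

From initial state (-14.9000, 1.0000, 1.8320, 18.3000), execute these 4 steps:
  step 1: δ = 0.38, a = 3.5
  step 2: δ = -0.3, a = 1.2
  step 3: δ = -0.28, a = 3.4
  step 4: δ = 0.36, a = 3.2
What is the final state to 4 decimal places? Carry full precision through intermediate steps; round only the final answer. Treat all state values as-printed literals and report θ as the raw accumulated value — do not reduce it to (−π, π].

(-18.6847, 10.8367, 2.1476, 19.9950)

after step 1 (δ=0.38, a=3.5): (-15.608879, 3.651889, 2.517242, 18.825000)
after step 2 (δ=-0.3, a=1.2): (-17.899909, 5.302569, 1.971312, 19.005000)
after step 3 (δ=-0.28, a=3.4): (-19.011398, 7.927711, 1.458971, 19.515000)
after step 4 (δ=0.36, a=3.2): (-18.684740, 10.836677, 2.147612, 19.995000)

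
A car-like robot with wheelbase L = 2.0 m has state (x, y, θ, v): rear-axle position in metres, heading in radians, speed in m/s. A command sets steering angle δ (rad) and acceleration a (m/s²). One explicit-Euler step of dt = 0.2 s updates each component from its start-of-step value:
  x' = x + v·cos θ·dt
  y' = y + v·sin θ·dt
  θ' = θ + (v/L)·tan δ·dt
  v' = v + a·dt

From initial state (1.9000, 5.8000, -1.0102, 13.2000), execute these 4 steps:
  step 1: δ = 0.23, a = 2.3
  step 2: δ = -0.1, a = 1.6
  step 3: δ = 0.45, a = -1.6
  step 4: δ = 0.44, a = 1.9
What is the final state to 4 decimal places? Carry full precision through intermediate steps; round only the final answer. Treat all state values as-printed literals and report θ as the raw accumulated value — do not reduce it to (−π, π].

(9.9571, -0.7199, 0.4802, 14.0400)

after step 1 (δ=0.23, a=2.3): (3.303665, 3.564083, -0.701131, 13.660000)
after step 2 (δ=-0.1, a=1.6): (5.391223, 1.801719, -0.838188, 13.980000)
after step 3 (δ=0.45, a=-1.6): (7.261218, -0.276918, -0.162877, 13.660000)
after step 4 (δ=0.44, a=1.9): (9.957060, -0.719933, 0.480209, 14.040000)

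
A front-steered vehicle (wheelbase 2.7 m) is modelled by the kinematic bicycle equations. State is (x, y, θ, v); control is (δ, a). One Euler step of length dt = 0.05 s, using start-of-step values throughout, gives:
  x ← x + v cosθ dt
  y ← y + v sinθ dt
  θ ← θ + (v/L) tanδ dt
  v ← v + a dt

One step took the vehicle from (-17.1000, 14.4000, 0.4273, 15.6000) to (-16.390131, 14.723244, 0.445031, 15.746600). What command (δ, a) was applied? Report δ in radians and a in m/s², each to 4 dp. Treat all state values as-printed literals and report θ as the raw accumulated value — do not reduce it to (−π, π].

δ = 0.0613, a = 2.9320

a = (v'−v)/dt = (0.146600)/0.05 = 2.9320
Δθ = θ'−θ = 0.017731;  (v·dt/L) = 15.6000·0.05/2.7 = 0.288889
tan δ = Δθ·L/(v·dt) = 0.061377  →  δ = 0.0613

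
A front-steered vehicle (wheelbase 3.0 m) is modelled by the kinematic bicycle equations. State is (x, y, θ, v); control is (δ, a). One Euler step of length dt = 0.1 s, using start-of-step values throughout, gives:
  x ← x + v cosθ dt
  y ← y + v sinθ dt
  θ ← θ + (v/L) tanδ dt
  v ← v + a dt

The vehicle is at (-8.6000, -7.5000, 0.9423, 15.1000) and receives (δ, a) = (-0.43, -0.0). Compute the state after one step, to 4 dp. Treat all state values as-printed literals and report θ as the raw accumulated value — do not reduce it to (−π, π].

x' = -8.6000 + 15.1000·cos(0.9423)·0.1 = -7.7122
y' = -7.5000 + 15.1000·sin(0.9423)·0.1 = -6.2785
θ' = 0.9423 + (15.1000/3.0)·tan(-0.43)·0.1 = 0.7115
v' = 15.1000 + 0.0000·0.1 = 15.1000

(-7.7122, -6.2785, 0.7115, 15.1000)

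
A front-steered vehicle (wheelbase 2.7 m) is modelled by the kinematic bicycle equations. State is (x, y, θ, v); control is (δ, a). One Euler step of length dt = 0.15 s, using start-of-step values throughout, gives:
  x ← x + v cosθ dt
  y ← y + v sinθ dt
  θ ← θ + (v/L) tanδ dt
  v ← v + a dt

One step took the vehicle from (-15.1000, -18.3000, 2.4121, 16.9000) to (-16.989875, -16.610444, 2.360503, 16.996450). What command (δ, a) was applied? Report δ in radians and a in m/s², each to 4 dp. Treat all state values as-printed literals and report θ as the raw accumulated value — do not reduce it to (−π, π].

a = (v'−v)/dt = (0.096450)/0.15 = 0.6430
Δθ = θ'−θ = -0.051597;  (v·dt/L) = 16.9000·0.15/2.7 = 0.938889
tan δ = Δθ·L/(v·dt) = -0.054955  →  δ = -0.0549

δ = -0.0549, a = 0.6430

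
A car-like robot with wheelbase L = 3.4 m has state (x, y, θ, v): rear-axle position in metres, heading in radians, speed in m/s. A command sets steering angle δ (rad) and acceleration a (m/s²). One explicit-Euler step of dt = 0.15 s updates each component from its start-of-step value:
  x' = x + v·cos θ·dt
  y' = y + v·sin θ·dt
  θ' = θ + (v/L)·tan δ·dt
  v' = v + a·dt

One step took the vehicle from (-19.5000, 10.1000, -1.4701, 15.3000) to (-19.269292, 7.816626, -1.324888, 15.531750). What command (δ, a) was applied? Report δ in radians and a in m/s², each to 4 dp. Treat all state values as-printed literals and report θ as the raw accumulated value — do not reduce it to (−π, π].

a = (v'−v)/dt = (0.231750)/0.15 = 1.5450
Δθ = θ'−θ = 0.145212;  (v·dt/L) = 15.3000·0.15/3.4 = 0.675000
tan δ = Δθ·L/(v·dt) = 0.215129  →  δ = 0.2119

δ = 0.2119, a = 1.5450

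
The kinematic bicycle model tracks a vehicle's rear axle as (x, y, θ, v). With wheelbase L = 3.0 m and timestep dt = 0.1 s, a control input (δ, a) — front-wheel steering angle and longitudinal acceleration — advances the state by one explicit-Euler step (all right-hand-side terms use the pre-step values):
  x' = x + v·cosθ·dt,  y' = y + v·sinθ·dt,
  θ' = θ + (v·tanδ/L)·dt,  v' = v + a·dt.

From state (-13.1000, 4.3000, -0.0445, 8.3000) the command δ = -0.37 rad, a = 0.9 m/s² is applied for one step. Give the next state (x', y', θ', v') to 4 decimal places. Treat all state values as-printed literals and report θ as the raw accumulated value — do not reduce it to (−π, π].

(-12.2708, 4.2631, -0.1518, 8.3900)

x' = -13.1000 + 8.3000·cos(-0.0445)·0.1 = -12.2708
y' = 4.3000 + 8.3000·sin(-0.0445)·0.1 = 4.2631
θ' = -0.0445 + (8.3000/3.0)·tan(-0.37)·0.1 = -0.1518
v' = 8.3000 + 0.9000·0.1 = 8.3900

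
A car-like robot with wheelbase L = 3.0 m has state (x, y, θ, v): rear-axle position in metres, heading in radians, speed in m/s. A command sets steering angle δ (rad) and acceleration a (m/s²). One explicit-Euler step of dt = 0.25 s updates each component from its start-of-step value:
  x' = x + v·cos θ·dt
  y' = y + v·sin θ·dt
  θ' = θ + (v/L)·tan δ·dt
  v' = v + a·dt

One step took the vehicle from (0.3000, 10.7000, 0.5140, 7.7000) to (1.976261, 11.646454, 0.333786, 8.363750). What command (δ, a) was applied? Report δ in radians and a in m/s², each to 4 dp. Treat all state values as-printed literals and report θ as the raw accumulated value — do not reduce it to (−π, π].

δ = -0.2738, a = 2.6550

a = (v'−v)/dt = (0.663750)/0.25 = 2.6550
Δθ = θ'−θ = -0.180214;  (v·dt/L) = 7.7000·0.25/3.0 = 0.641667
tan δ = Δθ·L/(v·dt) = -0.280853  →  δ = -0.2738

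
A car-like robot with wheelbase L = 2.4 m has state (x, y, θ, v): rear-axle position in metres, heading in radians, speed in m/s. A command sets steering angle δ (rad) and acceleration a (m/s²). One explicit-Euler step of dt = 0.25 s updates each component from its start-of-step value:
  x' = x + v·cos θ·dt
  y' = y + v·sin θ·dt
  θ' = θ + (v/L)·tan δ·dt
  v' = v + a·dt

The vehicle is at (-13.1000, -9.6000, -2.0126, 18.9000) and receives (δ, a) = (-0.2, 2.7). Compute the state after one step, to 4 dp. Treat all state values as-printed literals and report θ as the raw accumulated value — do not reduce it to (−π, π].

(-15.1203, -13.8713, -2.4117, 19.5750)

x' = -13.1000 + 18.9000·cos(-2.0126)·0.25 = -15.1203
y' = -9.6000 + 18.9000·sin(-2.0126)·0.25 = -13.8713
θ' = -2.0126 + (18.9000/2.4)·tan(-0.2)·0.25 = -2.4117
v' = 18.9000 + 2.7000·0.25 = 19.5750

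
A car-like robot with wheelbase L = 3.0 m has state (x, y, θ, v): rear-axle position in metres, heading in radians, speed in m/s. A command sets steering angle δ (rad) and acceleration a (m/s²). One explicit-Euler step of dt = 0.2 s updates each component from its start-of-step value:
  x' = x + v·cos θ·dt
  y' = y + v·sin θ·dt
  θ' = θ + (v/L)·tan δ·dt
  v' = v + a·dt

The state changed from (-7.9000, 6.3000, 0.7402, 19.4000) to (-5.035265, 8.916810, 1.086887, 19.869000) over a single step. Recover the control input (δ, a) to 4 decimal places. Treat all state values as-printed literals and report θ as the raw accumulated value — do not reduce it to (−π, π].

δ = 0.2619, a = 2.3450

a = (v'−v)/dt = (0.469000)/0.2 = 2.3450
Δθ = θ'−θ = 0.346687;  (v·dt/L) = 19.4000·0.2/3.0 = 1.293333
tan δ = Δθ·L/(v·dt) = 0.268057  →  δ = 0.2619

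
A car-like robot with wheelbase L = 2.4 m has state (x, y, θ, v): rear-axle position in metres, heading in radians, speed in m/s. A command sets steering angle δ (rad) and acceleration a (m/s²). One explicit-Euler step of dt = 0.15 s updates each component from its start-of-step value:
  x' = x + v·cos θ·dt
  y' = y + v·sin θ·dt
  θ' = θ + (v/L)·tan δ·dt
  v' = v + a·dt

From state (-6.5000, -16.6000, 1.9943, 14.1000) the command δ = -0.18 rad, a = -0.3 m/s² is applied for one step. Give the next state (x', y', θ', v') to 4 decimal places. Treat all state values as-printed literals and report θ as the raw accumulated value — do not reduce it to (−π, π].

(-7.3692, -14.6719, 1.8339, 14.0550)

x' = -6.5000 + 14.1000·cos(1.9943)·0.15 = -7.3692
y' = -16.6000 + 14.1000·sin(1.9943)·0.15 = -14.6719
θ' = 1.9943 + (14.1000/2.4)·tan(-0.18)·0.15 = 1.8339
v' = 14.1000 − 0.3000·0.15 = 14.0550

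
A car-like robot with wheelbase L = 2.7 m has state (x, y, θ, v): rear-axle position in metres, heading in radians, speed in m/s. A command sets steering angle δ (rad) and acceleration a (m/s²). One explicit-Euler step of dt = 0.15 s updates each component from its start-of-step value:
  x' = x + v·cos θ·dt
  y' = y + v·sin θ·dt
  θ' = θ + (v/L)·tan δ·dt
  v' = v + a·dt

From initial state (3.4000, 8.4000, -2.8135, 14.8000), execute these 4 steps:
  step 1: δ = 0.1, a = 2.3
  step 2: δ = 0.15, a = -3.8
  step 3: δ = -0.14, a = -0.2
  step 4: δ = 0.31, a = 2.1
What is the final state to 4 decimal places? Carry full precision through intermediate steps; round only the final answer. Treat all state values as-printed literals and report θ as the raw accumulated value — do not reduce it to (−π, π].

after step 1 (δ=0.1, a=2.3): (1.298418, 7.684632, -2.731003, 15.145000)
after step 2 (δ=0.15, a=-3.8): (-0.784517, 6.777862, -2.603839, 14.575000)
after step 3 (δ=-0.14, a=-0.2): (-2.662203, 5.658047, -2.717947, 14.545000)
after step 4 (δ=0.31, a=2.1): (-4.651078, 4.761159, -2.459104, 14.860000)

(-4.6511, 4.7612, -2.4591, 14.8600)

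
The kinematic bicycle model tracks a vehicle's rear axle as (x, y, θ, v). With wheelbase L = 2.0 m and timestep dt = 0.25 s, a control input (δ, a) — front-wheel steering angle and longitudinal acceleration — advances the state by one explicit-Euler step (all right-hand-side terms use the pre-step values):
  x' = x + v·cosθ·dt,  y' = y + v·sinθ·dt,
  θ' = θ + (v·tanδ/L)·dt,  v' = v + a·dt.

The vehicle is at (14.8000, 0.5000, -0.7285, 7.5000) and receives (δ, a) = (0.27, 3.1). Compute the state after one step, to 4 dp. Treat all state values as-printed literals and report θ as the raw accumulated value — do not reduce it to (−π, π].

(16.1991, -0.7483, -0.4690, 8.2750)

x' = 14.8000 + 7.5000·cos(-0.7285)·0.25 = 16.1991
y' = 0.5000 + 7.5000·sin(-0.7285)·0.25 = -0.7483
θ' = -0.7285 + (7.5000/2.0)·tan(0.27)·0.25 = -0.4690
v' = 7.5000 + 3.1000·0.25 = 8.2750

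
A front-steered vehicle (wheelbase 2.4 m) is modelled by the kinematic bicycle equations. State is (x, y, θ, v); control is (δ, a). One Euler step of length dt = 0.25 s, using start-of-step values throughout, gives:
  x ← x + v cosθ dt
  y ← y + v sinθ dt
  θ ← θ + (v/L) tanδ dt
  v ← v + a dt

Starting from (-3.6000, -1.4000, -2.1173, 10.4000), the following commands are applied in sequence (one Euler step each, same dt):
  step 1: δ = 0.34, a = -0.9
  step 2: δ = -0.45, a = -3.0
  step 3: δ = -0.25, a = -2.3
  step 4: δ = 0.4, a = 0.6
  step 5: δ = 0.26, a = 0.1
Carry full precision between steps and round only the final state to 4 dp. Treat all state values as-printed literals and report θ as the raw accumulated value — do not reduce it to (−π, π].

after step 1 (δ=0.34, a=-0.9): (-4.951229, -3.621302, -1.734085, 10.175000)
after step 2 (δ=-0.45, a=-3.0): (-5.364751, -6.131215, -2.246073, 9.425000)
after step 3 (δ=-0.25, a=-2.3): (-6.837674, -7.970348, -2.496760, 8.850000)
after step 4 (δ=0.4, a=0.6): (-8.605906, -9.300203, -2.106998, 9.000000)
after step 5 (δ=0.26, a=0.1): (-9.755373, -11.234428, -1.857603, 9.025000)

(-9.7554, -11.2344, -1.8576, 9.0250)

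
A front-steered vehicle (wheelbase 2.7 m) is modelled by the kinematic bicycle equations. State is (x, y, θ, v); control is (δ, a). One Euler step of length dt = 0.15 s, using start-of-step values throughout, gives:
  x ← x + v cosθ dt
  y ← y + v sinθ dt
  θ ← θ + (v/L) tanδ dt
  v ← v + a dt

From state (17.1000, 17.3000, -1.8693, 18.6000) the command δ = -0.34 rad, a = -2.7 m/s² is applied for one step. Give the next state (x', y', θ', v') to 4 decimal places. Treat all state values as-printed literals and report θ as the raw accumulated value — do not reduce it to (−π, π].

x' = 17.1000 + 18.6000·cos(-1.8693)·0.15 = 16.2795
y' = 17.3000 + 18.6000·sin(-1.8693)·0.15 = 14.6334
θ' = -1.8693 + (18.6000/2.7)·tan(-0.34)·0.15 = -2.2348
v' = 18.6000 − 2.7000·0.15 = 18.1950

(16.2795, 14.6334, -2.2348, 18.1950)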